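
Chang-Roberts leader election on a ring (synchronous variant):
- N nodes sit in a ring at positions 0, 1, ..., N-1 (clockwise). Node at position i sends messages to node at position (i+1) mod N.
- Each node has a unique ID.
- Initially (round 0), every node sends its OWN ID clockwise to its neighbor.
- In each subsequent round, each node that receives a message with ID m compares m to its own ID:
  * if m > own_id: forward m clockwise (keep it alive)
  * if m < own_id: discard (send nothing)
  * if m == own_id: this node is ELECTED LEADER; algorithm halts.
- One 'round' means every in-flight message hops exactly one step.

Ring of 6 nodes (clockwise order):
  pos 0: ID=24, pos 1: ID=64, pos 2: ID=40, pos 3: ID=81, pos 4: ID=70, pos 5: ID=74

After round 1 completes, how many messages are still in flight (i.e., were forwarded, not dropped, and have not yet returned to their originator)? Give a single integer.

Answer: 3

Derivation:
Round 1: pos1(id64) recv 24: drop; pos2(id40) recv 64: fwd; pos3(id81) recv 40: drop; pos4(id70) recv 81: fwd; pos5(id74) recv 70: drop; pos0(id24) recv 74: fwd
After round 1: 3 messages still in flight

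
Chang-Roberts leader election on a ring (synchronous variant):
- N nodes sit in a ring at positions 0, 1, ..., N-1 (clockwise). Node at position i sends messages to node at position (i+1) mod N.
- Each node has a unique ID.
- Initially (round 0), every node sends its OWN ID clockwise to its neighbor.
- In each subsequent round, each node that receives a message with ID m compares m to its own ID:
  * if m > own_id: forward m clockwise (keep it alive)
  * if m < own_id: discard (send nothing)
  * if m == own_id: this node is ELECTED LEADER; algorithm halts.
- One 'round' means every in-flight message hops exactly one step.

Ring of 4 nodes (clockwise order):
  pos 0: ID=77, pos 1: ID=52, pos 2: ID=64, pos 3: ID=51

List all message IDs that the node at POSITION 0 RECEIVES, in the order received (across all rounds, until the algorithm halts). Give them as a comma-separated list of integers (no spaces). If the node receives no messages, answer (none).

Round 1: pos1(id52) recv 77: fwd; pos2(id64) recv 52: drop; pos3(id51) recv 64: fwd; pos0(id77) recv 51: drop
Round 2: pos2(id64) recv 77: fwd; pos0(id77) recv 64: drop
Round 3: pos3(id51) recv 77: fwd
Round 4: pos0(id77) recv 77: ELECTED

Answer: 51,64,77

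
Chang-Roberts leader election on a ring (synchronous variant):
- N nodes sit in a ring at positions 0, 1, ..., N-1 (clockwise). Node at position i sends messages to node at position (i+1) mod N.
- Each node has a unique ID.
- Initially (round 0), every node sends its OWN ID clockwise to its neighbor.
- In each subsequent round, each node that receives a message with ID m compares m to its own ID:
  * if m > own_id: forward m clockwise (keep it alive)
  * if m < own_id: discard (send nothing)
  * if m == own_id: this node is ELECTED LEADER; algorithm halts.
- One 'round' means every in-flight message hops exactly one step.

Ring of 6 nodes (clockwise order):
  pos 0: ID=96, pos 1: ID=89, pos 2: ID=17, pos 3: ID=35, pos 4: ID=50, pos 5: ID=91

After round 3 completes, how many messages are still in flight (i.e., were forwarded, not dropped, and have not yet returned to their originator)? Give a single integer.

Answer: 2

Derivation:
Round 1: pos1(id89) recv 96: fwd; pos2(id17) recv 89: fwd; pos3(id35) recv 17: drop; pos4(id50) recv 35: drop; pos5(id91) recv 50: drop; pos0(id96) recv 91: drop
Round 2: pos2(id17) recv 96: fwd; pos3(id35) recv 89: fwd
Round 3: pos3(id35) recv 96: fwd; pos4(id50) recv 89: fwd
After round 3: 2 messages still in flight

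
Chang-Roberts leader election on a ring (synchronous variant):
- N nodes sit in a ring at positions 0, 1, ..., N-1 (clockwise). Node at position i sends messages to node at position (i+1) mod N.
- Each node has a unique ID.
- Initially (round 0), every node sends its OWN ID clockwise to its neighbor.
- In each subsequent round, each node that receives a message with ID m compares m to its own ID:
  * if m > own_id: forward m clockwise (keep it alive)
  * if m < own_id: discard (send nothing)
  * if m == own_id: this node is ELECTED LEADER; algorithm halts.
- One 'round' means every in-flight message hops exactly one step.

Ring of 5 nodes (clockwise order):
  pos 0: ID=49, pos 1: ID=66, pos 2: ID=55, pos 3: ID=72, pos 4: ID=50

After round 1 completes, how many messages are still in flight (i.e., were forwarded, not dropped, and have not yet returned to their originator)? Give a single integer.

Answer: 3

Derivation:
Round 1: pos1(id66) recv 49: drop; pos2(id55) recv 66: fwd; pos3(id72) recv 55: drop; pos4(id50) recv 72: fwd; pos0(id49) recv 50: fwd
After round 1: 3 messages still in flight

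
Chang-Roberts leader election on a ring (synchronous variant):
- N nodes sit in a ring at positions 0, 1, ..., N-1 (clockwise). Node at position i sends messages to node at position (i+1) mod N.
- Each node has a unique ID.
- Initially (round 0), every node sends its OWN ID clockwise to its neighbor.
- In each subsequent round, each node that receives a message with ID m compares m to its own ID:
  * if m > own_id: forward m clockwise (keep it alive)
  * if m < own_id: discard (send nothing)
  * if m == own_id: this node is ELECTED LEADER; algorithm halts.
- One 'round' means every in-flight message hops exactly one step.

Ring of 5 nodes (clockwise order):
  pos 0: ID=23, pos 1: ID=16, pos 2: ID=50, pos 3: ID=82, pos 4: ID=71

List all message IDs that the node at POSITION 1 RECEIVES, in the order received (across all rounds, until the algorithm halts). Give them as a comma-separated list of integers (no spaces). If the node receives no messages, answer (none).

Answer: 23,71,82

Derivation:
Round 1: pos1(id16) recv 23: fwd; pos2(id50) recv 16: drop; pos3(id82) recv 50: drop; pos4(id71) recv 82: fwd; pos0(id23) recv 71: fwd
Round 2: pos2(id50) recv 23: drop; pos0(id23) recv 82: fwd; pos1(id16) recv 71: fwd
Round 3: pos1(id16) recv 82: fwd; pos2(id50) recv 71: fwd
Round 4: pos2(id50) recv 82: fwd; pos3(id82) recv 71: drop
Round 5: pos3(id82) recv 82: ELECTED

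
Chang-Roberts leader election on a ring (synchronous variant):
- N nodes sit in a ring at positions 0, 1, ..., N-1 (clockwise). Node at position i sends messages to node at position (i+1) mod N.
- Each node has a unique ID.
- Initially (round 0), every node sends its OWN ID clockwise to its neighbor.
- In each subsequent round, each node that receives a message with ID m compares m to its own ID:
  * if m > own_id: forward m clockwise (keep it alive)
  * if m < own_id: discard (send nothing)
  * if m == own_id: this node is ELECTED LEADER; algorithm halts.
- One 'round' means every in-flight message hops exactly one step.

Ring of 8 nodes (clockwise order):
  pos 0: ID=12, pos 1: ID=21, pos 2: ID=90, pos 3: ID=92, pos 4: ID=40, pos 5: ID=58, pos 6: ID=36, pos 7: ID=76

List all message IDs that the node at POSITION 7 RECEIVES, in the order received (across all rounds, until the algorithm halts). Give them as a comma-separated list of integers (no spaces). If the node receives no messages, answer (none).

Round 1: pos1(id21) recv 12: drop; pos2(id90) recv 21: drop; pos3(id92) recv 90: drop; pos4(id40) recv 92: fwd; pos5(id58) recv 40: drop; pos6(id36) recv 58: fwd; pos7(id76) recv 36: drop; pos0(id12) recv 76: fwd
Round 2: pos5(id58) recv 92: fwd; pos7(id76) recv 58: drop; pos1(id21) recv 76: fwd
Round 3: pos6(id36) recv 92: fwd; pos2(id90) recv 76: drop
Round 4: pos7(id76) recv 92: fwd
Round 5: pos0(id12) recv 92: fwd
Round 6: pos1(id21) recv 92: fwd
Round 7: pos2(id90) recv 92: fwd
Round 8: pos3(id92) recv 92: ELECTED

Answer: 36,58,92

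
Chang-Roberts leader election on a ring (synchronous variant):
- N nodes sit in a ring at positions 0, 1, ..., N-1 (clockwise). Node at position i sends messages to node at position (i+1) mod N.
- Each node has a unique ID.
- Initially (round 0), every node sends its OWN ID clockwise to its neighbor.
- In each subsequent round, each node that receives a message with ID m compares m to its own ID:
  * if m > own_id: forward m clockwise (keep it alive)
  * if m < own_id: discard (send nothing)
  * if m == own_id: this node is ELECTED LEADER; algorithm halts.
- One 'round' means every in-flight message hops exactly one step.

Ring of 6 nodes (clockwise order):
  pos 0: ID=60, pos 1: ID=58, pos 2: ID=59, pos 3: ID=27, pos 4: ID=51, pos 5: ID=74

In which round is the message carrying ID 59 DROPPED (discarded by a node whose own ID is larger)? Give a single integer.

Round 1: pos1(id58) recv 60: fwd; pos2(id59) recv 58: drop; pos3(id27) recv 59: fwd; pos4(id51) recv 27: drop; pos5(id74) recv 51: drop; pos0(id60) recv 74: fwd
Round 2: pos2(id59) recv 60: fwd; pos4(id51) recv 59: fwd; pos1(id58) recv 74: fwd
Round 3: pos3(id27) recv 60: fwd; pos5(id74) recv 59: drop; pos2(id59) recv 74: fwd
Round 4: pos4(id51) recv 60: fwd; pos3(id27) recv 74: fwd
Round 5: pos5(id74) recv 60: drop; pos4(id51) recv 74: fwd
Round 6: pos5(id74) recv 74: ELECTED
Message ID 59 originates at pos 2; dropped at pos 5 in round 3

Answer: 3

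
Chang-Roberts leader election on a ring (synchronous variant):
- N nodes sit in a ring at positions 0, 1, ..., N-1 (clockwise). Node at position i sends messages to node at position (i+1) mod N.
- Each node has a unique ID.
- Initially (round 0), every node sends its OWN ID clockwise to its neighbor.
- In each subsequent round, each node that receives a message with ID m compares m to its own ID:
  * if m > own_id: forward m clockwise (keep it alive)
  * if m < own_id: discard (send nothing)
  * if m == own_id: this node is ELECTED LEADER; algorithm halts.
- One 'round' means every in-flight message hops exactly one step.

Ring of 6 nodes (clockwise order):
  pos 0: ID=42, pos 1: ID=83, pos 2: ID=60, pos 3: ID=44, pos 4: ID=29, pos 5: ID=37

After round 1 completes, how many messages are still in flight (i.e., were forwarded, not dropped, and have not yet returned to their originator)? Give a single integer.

Round 1: pos1(id83) recv 42: drop; pos2(id60) recv 83: fwd; pos3(id44) recv 60: fwd; pos4(id29) recv 44: fwd; pos5(id37) recv 29: drop; pos0(id42) recv 37: drop
After round 1: 3 messages still in flight

Answer: 3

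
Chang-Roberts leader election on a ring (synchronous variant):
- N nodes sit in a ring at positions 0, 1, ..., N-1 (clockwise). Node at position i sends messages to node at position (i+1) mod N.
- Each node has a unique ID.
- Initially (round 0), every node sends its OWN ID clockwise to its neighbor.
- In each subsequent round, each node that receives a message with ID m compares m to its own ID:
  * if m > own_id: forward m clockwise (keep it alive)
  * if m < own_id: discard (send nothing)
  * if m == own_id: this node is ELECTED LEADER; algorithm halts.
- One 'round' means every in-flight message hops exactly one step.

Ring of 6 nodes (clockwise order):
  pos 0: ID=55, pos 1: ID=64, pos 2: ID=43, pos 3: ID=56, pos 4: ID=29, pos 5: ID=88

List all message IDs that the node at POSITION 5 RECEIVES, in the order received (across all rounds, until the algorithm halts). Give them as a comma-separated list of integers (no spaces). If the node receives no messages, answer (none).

Round 1: pos1(id64) recv 55: drop; pos2(id43) recv 64: fwd; pos3(id56) recv 43: drop; pos4(id29) recv 56: fwd; pos5(id88) recv 29: drop; pos0(id55) recv 88: fwd
Round 2: pos3(id56) recv 64: fwd; pos5(id88) recv 56: drop; pos1(id64) recv 88: fwd
Round 3: pos4(id29) recv 64: fwd; pos2(id43) recv 88: fwd
Round 4: pos5(id88) recv 64: drop; pos3(id56) recv 88: fwd
Round 5: pos4(id29) recv 88: fwd
Round 6: pos5(id88) recv 88: ELECTED

Answer: 29,56,64,88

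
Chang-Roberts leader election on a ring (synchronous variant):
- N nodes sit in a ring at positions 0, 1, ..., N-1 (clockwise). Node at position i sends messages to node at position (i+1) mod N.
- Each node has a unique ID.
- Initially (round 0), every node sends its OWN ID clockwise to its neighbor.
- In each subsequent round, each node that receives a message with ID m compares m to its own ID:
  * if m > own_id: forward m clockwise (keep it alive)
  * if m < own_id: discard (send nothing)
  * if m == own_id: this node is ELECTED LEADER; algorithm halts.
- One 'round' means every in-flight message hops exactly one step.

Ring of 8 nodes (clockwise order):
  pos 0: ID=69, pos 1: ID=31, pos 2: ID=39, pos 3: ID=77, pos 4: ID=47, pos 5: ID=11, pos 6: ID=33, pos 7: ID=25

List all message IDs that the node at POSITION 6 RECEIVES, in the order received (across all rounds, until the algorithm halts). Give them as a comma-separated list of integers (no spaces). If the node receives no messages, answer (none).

Round 1: pos1(id31) recv 69: fwd; pos2(id39) recv 31: drop; pos3(id77) recv 39: drop; pos4(id47) recv 77: fwd; pos5(id11) recv 47: fwd; pos6(id33) recv 11: drop; pos7(id25) recv 33: fwd; pos0(id69) recv 25: drop
Round 2: pos2(id39) recv 69: fwd; pos5(id11) recv 77: fwd; pos6(id33) recv 47: fwd; pos0(id69) recv 33: drop
Round 3: pos3(id77) recv 69: drop; pos6(id33) recv 77: fwd; pos7(id25) recv 47: fwd
Round 4: pos7(id25) recv 77: fwd; pos0(id69) recv 47: drop
Round 5: pos0(id69) recv 77: fwd
Round 6: pos1(id31) recv 77: fwd
Round 7: pos2(id39) recv 77: fwd
Round 8: pos3(id77) recv 77: ELECTED

Answer: 11,47,77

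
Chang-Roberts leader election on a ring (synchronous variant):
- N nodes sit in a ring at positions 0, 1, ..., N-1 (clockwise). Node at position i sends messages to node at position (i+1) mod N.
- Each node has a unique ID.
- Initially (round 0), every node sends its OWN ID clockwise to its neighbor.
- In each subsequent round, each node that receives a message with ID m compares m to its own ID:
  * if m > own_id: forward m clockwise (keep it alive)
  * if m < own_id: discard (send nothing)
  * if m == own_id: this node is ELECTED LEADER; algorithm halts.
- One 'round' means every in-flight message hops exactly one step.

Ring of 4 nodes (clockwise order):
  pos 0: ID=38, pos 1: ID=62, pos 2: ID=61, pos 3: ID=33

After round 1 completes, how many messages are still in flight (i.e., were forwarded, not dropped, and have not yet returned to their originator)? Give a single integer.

Round 1: pos1(id62) recv 38: drop; pos2(id61) recv 62: fwd; pos3(id33) recv 61: fwd; pos0(id38) recv 33: drop
After round 1: 2 messages still in flight

Answer: 2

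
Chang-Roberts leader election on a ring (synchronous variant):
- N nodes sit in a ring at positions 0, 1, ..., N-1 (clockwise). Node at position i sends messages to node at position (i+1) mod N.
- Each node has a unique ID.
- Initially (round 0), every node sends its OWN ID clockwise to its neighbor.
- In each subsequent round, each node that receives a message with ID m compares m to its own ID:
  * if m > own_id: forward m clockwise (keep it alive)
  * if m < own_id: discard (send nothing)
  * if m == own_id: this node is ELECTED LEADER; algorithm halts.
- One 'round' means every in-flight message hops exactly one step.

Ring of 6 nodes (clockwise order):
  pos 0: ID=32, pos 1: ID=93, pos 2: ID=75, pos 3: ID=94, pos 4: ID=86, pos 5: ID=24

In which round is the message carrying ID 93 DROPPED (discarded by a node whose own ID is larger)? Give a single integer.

Answer: 2

Derivation:
Round 1: pos1(id93) recv 32: drop; pos2(id75) recv 93: fwd; pos3(id94) recv 75: drop; pos4(id86) recv 94: fwd; pos5(id24) recv 86: fwd; pos0(id32) recv 24: drop
Round 2: pos3(id94) recv 93: drop; pos5(id24) recv 94: fwd; pos0(id32) recv 86: fwd
Round 3: pos0(id32) recv 94: fwd; pos1(id93) recv 86: drop
Round 4: pos1(id93) recv 94: fwd
Round 5: pos2(id75) recv 94: fwd
Round 6: pos3(id94) recv 94: ELECTED
Message ID 93 originates at pos 1; dropped at pos 3 in round 2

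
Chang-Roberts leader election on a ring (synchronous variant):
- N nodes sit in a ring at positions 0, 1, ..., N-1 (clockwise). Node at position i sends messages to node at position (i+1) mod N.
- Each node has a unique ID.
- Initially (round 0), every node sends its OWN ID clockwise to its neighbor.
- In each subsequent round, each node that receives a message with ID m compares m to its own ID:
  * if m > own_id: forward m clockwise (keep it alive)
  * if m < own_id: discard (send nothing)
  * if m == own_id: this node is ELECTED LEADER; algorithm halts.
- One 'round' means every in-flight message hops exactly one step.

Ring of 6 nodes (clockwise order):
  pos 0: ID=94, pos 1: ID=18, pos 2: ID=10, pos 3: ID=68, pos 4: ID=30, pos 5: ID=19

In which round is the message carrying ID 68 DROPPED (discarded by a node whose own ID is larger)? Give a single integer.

Round 1: pos1(id18) recv 94: fwd; pos2(id10) recv 18: fwd; pos3(id68) recv 10: drop; pos4(id30) recv 68: fwd; pos5(id19) recv 30: fwd; pos0(id94) recv 19: drop
Round 2: pos2(id10) recv 94: fwd; pos3(id68) recv 18: drop; pos5(id19) recv 68: fwd; pos0(id94) recv 30: drop
Round 3: pos3(id68) recv 94: fwd; pos0(id94) recv 68: drop
Round 4: pos4(id30) recv 94: fwd
Round 5: pos5(id19) recv 94: fwd
Round 6: pos0(id94) recv 94: ELECTED
Message ID 68 originates at pos 3; dropped at pos 0 in round 3

Answer: 3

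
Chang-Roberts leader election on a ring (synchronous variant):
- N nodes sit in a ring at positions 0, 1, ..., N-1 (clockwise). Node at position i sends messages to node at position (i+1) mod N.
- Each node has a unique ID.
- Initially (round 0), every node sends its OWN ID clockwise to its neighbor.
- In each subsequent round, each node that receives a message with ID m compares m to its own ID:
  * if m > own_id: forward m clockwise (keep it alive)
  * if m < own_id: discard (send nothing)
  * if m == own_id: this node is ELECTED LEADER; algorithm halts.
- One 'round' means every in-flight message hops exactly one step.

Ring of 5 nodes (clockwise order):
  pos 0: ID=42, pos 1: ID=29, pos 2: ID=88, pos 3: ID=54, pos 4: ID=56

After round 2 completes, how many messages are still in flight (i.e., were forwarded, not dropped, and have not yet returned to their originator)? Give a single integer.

Answer: 2

Derivation:
Round 1: pos1(id29) recv 42: fwd; pos2(id88) recv 29: drop; pos3(id54) recv 88: fwd; pos4(id56) recv 54: drop; pos0(id42) recv 56: fwd
Round 2: pos2(id88) recv 42: drop; pos4(id56) recv 88: fwd; pos1(id29) recv 56: fwd
After round 2: 2 messages still in flight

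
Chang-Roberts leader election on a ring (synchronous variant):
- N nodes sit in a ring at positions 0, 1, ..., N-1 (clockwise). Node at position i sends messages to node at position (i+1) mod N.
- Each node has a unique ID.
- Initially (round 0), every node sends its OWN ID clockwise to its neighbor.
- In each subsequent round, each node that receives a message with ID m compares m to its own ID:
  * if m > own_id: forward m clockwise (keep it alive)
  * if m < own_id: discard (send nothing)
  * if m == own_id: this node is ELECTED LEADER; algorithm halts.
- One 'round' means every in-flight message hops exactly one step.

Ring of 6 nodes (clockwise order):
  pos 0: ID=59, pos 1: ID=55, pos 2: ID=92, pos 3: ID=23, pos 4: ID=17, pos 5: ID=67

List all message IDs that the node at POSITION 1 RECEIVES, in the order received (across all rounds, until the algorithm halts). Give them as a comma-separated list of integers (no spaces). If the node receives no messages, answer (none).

Round 1: pos1(id55) recv 59: fwd; pos2(id92) recv 55: drop; pos3(id23) recv 92: fwd; pos4(id17) recv 23: fwd; pos5(id67) recv 17: drop; pos0(id59) recv 67: fwd
Round 2: pos2(id92) recv 59: drop; pos4(id17) recv 92: fwd; pos5(id67) recv 23: drop; pos1(id55) recv 67: fwd
Round 3: pos5(id67) recv 92: fwd; pos2(id92) recv 67: drop
Round 4: pos0(id59) recv 92: fwd
Round 5: pos1(id55) recv 92: fwd
Round 6: pos2(id92) recv 92: ELECTED

Answer: 59,67,92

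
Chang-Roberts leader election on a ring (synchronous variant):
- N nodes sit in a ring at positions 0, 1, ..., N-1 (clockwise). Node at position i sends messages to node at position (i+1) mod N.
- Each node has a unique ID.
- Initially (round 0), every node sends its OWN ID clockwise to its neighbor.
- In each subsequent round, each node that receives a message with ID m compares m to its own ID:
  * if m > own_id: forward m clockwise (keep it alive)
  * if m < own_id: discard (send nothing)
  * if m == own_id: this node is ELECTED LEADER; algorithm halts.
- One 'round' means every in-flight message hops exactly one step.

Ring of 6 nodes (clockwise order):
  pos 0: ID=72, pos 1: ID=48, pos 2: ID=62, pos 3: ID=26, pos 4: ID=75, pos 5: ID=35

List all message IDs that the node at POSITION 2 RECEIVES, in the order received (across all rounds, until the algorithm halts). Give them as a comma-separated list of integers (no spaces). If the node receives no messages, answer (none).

Answer: 48,72,75

Derivation:
Round 1: pos1(id48) recv 72: fwd; pos2(id62) recv 48: drop; pos3(id26) recv 62: fwd; pos4(id75) recv 26: drop; pos5(id35) recv 75: fwd; pos0(id72) recv 35: drop
Round 2: pos2(id62) recv 72: fwd; pos4(id75) recv 62: drop; pos0(id72) recv 75: fwd
Round 3: pos3(id26) recv 72: fwd; pos1(id48) recv 75: fwd
Round 4: pos4(id75) recv 72: drop; pos2(id62) recv 75: fwd
Round 5: pos3(id26) recv 75: fwd
Round 6: pos4(id75) recv 75: ELECTED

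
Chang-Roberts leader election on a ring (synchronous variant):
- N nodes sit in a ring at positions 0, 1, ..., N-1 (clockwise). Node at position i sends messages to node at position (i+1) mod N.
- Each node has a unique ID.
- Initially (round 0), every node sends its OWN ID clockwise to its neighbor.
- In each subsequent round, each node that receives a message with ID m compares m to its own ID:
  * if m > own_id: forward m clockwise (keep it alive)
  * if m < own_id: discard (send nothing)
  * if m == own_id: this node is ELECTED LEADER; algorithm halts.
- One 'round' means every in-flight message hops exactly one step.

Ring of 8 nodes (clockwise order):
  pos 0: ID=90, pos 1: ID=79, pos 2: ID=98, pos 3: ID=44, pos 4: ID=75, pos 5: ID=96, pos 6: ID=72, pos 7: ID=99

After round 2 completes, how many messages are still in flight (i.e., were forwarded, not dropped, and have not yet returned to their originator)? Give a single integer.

Answer: 2

Derivation:
Round 1: pos1(id79) recv 90: fwd; pos2(id98) recv 79: drop; pos3(id44) recv 98: fwd; pos4(id75) recv 44: drop; pos5(id96) recv 75: drop; pos6(id72) recv 96: fwd; pos7(id99) recv 72: drop; pos0(id90) recv 99: fwd
Round 2: pos2(id98) recv 90: drop; pos4(id75) recv 98: fwd; pos7(id99) recv 96: drop; pos1(id79) recv 99: fwd
After round 2: 2 messages still in flight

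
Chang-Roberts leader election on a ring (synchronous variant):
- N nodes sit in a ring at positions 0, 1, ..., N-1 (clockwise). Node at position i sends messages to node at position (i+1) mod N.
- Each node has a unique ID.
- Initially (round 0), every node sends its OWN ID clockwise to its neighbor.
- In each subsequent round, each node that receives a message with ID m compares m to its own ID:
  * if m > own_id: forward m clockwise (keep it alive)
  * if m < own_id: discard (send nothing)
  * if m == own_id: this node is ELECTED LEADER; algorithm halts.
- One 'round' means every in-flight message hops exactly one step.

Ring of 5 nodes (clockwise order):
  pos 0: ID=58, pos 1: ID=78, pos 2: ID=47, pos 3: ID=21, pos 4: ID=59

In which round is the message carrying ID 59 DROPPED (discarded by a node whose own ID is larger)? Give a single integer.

Answer: 2

Derivation:
Round 1: pos1(id78) recv 58: drop; pos2(id47) recv 78: fwd; pos3(id21) recv 47: fwd; pos4(id59) recv 21: drop; pos0(id58) recv 59: fwd
Round 2: pos3(id21) recv 78: fwd; pos4(id59) recv 47: drop; pos1(id78) recv 59: drop
Round 3: pos4(id59) recv 78: fwd
Round 4: pos0(id58) recv 78: fwd
Round 5: pos1(id78) recv 78: ELECTED
Message ID 59 originates at pos 4; dropped at pos 1 in round 2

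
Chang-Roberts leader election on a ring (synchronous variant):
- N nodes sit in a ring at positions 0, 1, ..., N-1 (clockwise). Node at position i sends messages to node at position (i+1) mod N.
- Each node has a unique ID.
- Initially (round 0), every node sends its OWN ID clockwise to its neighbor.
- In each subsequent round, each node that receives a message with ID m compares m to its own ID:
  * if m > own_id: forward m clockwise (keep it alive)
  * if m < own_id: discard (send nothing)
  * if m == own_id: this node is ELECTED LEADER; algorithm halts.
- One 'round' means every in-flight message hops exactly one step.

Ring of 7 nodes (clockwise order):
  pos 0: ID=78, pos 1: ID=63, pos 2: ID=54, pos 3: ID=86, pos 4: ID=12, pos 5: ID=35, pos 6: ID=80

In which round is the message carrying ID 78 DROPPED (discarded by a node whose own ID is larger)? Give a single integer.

Answer: 3

Derivation:
Round 1: pos1(id63) recv 78: fwd; pos2(id54) recv 63: fwd; pos3(id86) recv 54: drop; pos4(id12) recv 86: fwd; pos5(id35) recv 12: drop; pos6(id80) recv 35: drop; pos0(id78) recv 80: fwd
Round 2: pos2(id54) recv 78: fwd; pos3(id86) recv 63: drop; pos5(id35) recv 86: fwd; pos1(id63) recv 80: fwd
Round 3: pos3(id86) recv 78: drop; pos6(id80) recv 86: fwd; pos2(id54) recv 80: fwd
Round 4: pos0(id78) recv 86: fwd; pos3(id86) recv 80: drop
Round 5: pos1(id63) recv 86: fwd
Round 6: pos2(id54) recv 86: fwd
Round 7: pos3(id86) recv 86: ELECTED
Message ID 78 originates at pos 0; dropped at pos 3 in round 3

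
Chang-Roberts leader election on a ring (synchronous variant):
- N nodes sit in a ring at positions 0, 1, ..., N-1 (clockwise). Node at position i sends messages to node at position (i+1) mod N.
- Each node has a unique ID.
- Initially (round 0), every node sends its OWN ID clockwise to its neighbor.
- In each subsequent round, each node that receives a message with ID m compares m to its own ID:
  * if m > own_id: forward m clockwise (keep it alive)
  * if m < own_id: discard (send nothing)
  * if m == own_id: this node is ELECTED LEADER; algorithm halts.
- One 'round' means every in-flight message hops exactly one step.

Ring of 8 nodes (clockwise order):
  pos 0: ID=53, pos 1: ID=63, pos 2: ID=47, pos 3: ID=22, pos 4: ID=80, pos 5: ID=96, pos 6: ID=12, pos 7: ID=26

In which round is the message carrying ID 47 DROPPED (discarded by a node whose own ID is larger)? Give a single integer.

Round 1: pos1(id63) recv 53: drop; pos2(id47) recv 63: fwd; pos3(id22) recv 47: fwd; pos4(id80) recv 22: drop; pos5(id96) recv 80: drop; pos6(id12) recv 96: fwd; pos7(id26) recv 12: drop; pos0(id53) recv 26: drop
Round 2: pos3(id22) recv 63: fwd; pos4(id80) recv 47: drop; pos7(id26) recv 96: fwd
Round 3: pos4(id80) recv 63: drop; pos0(id53) recv 96: fwd
Round 4: pos1(id63) recv 96: fwd
Round 5: pos2(id47) recv 96: fwd
Round 6: pos3(id22) recv 96: fwd
Round 7: pos4(id80) recv 96: fwd
Round 8: pos5(id96) recv 96: ELECTED
Message ID 47 originates at pos 2; dropped at pos 4 in round 2

Answer: 2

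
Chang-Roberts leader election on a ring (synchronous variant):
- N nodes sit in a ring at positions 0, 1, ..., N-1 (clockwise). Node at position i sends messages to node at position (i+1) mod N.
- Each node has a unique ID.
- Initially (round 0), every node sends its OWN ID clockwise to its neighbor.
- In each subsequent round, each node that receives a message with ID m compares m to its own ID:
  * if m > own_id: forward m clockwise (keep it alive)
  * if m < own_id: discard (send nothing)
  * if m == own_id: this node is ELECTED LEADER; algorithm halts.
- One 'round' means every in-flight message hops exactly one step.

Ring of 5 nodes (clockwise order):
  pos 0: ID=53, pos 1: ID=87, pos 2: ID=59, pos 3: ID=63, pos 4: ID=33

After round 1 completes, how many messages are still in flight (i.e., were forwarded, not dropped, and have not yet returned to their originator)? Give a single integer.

Answer: 2

Derivation:
Round 1: pos1(id87) recv 53: drop; pos2(id59) recv 87: fwd; pos3(id63) recv 59: drop; pos4(id33) recv 63: fwd; pos0(id53) recv 33: drop
After round 1: 2 messages still in flight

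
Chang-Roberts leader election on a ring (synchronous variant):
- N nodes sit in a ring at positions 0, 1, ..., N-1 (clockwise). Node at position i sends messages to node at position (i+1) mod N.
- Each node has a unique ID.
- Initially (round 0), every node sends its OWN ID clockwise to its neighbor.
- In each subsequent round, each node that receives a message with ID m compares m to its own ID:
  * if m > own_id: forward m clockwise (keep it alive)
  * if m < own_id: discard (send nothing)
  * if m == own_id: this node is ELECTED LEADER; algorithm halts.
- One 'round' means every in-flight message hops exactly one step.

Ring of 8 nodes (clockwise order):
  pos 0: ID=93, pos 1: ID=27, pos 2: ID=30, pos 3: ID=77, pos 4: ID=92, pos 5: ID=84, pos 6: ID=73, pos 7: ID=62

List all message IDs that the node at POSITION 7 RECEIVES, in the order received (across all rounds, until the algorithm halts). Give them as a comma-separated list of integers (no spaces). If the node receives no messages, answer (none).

Answer: 73,84,92,93

Derivation:
Round 1: pos1(id27) recv 93: fwd; pos2(id30) recv 27: drop; pos3(id77) recv 30: drop; pos4(id92) recv 77: drop; pos5(id84) recv 92: fwd; pos6(id73) recv 84: fwd; pos7(id62) recv 73: fwd; pos0(id93) recv 62: drop
Round 2: pos2(id30) recv 93: fwd; pos6(id73) recv 92: fwd; pos7(id62) recv 84: fwd; pos0(id93) recv 73: drop
Round 3: pos3(id77) recv 93: fwd; pos7(id62) recv 92: fwd; pos0(id93) recv 84: drop
Round 4: pos4(id92) recv 93: fwd; pos0(id93) recv 92: drop
Round 5: pos5(id84) recv 93: fwd
Round 6: pos6(id73) recv 93: fwd
Round 7: pos7(id62) recv 93: fwd
Round 8: pos0(id93) recv 93: ELECTED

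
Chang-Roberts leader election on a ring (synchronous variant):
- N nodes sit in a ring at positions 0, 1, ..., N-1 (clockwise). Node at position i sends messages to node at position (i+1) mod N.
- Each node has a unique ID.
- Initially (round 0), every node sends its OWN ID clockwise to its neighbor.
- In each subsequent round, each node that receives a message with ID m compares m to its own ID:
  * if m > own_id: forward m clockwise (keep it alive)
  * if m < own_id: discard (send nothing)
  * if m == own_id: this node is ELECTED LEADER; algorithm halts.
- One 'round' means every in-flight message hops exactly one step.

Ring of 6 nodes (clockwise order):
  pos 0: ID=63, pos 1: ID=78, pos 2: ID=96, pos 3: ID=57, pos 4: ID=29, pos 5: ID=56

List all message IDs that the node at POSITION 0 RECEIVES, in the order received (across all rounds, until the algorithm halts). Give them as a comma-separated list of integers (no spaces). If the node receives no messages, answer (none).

Answer: 56,57,96

Derivation:
Round 1: pos1(id78) recv 63: drop; pos2(id96) recv 78: drop; pos3(id57) recv 96: fwd; pos4(id29) recv 57: fwd; pos5(id56) recv 29: drop; pos0(id63) recv 56: drop
Round 2: pos4(id29) recv 96: fwd; pos5(id56) recv 57: fwd
Round 3: pos5(id56) recv 96: fwd; pos0(id63) recv 57: drop
Round 4: pos0(id63) recv 96: fwd
Round 5: pos1(id78) recv 96: fwd
Round 6: pos2(id96) recv 96: ELECTED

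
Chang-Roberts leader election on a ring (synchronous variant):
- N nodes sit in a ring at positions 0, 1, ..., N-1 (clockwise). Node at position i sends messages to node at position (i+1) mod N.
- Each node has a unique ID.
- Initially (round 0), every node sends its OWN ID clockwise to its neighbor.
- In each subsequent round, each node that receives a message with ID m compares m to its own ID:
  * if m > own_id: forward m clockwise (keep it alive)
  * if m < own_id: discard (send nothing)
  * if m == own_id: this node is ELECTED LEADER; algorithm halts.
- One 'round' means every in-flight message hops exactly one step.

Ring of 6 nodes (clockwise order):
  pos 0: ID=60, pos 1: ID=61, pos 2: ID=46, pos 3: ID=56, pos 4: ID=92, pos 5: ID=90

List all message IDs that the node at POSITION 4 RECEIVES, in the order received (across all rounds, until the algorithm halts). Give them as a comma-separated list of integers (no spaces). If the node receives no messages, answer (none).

Round 1: pos1(id61) recv 60: drop; pos2(id46) recv 61: fwd; pos3(id56) recv 46: drop; pos4(id92) recv 56: drop; pos5(id90) recv 92: fwd; pos0(id60) recv 90: fwd
Round 2: pos3(id56) recv 61: fwd; pos0(id60) recv 92: fwd; pos1(id61) recv 90: fwd
Round 3: pos4(id92) recv 61: drop; pos1(id61) recv 92: fwd; pos2(id46) recv 90: fwd
Round 4: pos2(id46) recv 92: fwd; pos3(id56) recv 90: fwd
Round 5: pos3(id56) recv 92: fwd; pos4(id92) recv 90: drop
Round 6: pos4(id92) recv 92: ELECTED

Answer: 56,61,90,92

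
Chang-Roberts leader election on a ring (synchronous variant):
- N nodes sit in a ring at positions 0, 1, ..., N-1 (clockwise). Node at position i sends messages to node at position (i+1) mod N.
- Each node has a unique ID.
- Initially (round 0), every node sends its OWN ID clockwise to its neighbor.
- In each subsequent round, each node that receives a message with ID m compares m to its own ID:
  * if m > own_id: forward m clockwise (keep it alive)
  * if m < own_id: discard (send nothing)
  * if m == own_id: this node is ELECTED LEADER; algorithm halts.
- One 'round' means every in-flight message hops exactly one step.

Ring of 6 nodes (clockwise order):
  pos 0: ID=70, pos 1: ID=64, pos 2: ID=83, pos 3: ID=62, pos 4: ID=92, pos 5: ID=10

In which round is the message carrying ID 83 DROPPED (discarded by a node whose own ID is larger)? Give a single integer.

Answer: 2

Derivation:
Round 1: pos1(id64) recv 70: fwd; pos2(id83) recv 64: drop; pos3(id62) recv 83: fwd; pos4(id92) recv 62: drop; pos5(id10) recv 92: fwd; pos0(id70) recv 10: drop
Round 2: pos2(id83) recv 70: drop; pos4(id92) recv 83: drop; pos0(id70) recv 92: fwd
Round 3: pos1(id64) recv 92: fwd
Round 4: pos2(id83) recv 92: fwd
Round 5: pos3(id62) recv 92: fwd
Round 6: pos4(id92) recv 92: ELECTED
Message ID 83 originates at pos 2; dropped at pos 4 in round 2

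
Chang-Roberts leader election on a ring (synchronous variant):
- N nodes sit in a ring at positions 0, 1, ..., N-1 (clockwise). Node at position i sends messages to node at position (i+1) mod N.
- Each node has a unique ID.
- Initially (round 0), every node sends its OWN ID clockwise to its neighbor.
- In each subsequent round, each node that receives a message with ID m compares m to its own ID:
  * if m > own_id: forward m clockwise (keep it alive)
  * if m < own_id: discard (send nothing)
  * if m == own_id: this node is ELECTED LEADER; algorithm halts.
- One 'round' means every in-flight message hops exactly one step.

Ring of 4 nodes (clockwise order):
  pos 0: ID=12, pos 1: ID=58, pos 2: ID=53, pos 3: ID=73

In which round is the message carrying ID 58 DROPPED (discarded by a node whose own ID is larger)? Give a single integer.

Answer: 2

Derivation:
Round 1: pos1(id58) recv 12: drop; pos2(id53) recv 58: fwd; pos3(id73) recv 53: drop; pos0(id12) recv 73: fwd
Round 2: pos3(id73) recv 58: drop; pos1(id58) recv 73: fwd
Round 3: pos2(id53) recv 73: fwd
Round 4: pos3(id73) recv 73: ELECTED
Message ID 58 originates at pos 1; dropped at pos 3 in round 2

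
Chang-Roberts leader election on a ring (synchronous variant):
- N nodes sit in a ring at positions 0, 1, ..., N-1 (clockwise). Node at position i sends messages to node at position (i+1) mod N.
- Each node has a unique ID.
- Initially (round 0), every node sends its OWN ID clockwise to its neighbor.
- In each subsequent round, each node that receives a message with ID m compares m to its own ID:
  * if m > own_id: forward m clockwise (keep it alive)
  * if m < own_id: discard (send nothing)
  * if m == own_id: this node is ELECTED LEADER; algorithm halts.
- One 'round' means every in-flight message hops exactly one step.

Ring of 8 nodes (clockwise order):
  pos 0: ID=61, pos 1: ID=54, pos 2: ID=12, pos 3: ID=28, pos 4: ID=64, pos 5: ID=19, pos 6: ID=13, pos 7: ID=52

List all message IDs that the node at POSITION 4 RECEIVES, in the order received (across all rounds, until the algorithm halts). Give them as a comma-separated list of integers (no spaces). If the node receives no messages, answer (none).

Answer: 28,54,61,64

Derivation:
Round 1: pos1(id54) recv 61: fwd; pos2(id12) recv 54: fwd; pos3(id28) recv 12: drop; pos4(id64) recv 28: drop; pos5(id19) recv 64: fwd; pos6(id13) recv 19: fwd; pos7(id52) recv 13: drop; pos0(id61) recv 52: drop
Round 2: pos2(id12) recv 61: fwd; pos3(id28) recv 54: fwd; pos6(id13) recv 64: fwd; pos7(id52) recv 19: drop
Round 3: pos3(id28) recv 61: fwd; pos4(id64) recv 54: drop; pos7(id52) recv 64: fwd
Round 4: pos4(id64) recv 61: drop; pos0(id61) recv 64: fwd
Round 5: pos1(id54) recv 64: fwd
Round 6: pos2(id12) recv 64: fwd
Round 7: pos3(id28) recv 64: fwd
Round 8: pos4(id64) recv 64: ELECTED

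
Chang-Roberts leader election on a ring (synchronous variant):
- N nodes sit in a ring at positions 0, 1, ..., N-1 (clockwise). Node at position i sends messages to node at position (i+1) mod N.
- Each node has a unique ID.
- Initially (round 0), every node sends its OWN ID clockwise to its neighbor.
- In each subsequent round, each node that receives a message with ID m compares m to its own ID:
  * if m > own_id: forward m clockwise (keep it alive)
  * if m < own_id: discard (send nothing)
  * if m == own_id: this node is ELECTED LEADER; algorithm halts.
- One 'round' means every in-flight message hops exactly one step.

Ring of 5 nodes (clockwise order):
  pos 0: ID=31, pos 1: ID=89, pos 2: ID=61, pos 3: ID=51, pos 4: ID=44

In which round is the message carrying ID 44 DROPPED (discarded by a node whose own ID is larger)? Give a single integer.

Answer: 2

Derivation:
Round 1: pos1(id89) recv 31: drop; pos2(id61) recv 89: fwd; pos3(id51) recv 61: fwd; pos4(id44) recv 51: fwd; pos0(id31) recv 44: fwd
Round 2: pos3(id51) recv 89: fwd; pos4(id44) recv 61: fwd; pos0(id31) recv 51: fwd; pos1(id89) recv 44: drop
Round 3: pos4(id44) recv 89: fwd; pos0(id31) recv 61: fwd; pos1(id89) recv 51: drop
Round 4: pos0(id31) recv 89: fwd; pos1(id89) recv 61: drop
Round 5: pos1(id89) recv 89: ELECTED
Message ID 44 originates at pos 4; dropped at pos 1 in round 2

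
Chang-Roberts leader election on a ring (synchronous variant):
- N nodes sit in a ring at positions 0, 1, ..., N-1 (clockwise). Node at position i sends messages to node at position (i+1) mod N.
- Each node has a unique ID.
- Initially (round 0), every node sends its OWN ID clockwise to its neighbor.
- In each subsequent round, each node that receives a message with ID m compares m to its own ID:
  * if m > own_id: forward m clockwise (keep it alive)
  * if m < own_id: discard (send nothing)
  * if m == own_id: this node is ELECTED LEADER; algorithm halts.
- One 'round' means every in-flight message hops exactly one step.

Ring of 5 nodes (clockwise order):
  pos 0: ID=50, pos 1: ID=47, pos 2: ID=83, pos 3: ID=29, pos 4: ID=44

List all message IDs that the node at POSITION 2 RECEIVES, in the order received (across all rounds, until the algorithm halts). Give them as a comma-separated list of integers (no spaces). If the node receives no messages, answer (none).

Round 1: pos1(id47) recv 50: fwd; pos2(id83) recv 47: drop; pos3(id29) recv 83: fwd; pos4(id44) recv 29: drop; pos0(id50) recv 44: drop
Round 2: pos2(id83) recv 50: drop; pos4(id44) recv 83: fwd
Round 3: pos0(id50) recv 83: fwd
Round 4: pos1(id47) recv 83: fwd
Round 5: pos2(id83) recv 83: ELECTED

Answer: 47,50,83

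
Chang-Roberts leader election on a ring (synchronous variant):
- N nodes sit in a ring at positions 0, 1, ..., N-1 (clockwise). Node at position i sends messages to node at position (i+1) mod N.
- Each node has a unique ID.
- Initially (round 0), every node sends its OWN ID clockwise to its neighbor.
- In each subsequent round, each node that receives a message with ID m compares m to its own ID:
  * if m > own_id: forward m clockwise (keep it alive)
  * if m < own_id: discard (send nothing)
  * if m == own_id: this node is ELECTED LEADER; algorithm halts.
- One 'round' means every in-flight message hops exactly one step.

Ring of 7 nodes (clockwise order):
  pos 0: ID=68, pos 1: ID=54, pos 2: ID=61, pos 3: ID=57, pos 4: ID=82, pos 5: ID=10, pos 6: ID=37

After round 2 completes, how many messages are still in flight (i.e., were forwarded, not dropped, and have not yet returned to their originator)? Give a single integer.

Answer: 2

Derivation:
Round 1: pos1(id54) recv 68: fwd; pos2(id61) recv 54: drop; pos3(id57) recv 61: fwd; pos4(id82) recv 57: drop; pos5(id10) recv 82: fwd; pos6(id37) recv 10: drop; pos0(id68) recv 37: drop
Round 2: pos2(id61) recv 68: fwd; pos4(id82) recv 61: drop; pos6(id37) recv 82: fwd
After round 2: 2 messages still in flight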